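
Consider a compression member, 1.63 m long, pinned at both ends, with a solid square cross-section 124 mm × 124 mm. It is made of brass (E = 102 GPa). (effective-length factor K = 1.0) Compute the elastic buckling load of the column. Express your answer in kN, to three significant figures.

P_cr ≈ 7470 kN

I = a⁴/12 = 124⁴/12 = 1.970×10^7 mm⁴
I = 1.970×10^7 mm⁴ = 1.970×10^-5 m⁴
Effective length L_e = K·L = 1 × 1.63 = 1.630 m
P_cr = π²EI / L_e² = π² × 102×10⁹ × 1.970×10^-5 / 1.630² = 7.465×10^6 N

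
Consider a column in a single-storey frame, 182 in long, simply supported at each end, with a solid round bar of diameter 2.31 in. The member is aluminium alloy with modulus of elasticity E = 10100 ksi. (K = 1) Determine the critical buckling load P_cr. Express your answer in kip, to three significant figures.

I = πd⁴/64 = π×2.31⁴/64 = 1.398 in⁴
Effective length L_e = K·L = 1 × 182 = 182.0 in
P_cr = π²EI / L_e² = π² × 10100×10³ × 1.398 / 182.0² = 4.206×10^3 lb

P_cr ≈ 4.21 kip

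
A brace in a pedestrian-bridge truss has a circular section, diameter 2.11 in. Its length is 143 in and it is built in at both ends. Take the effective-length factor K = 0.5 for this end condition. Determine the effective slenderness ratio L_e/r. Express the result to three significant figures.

I = πd⁴/64 = π×2.11⁴/64 = 0.9730 in⁴
A = 3.497 in²;  r_min = √(I/A) = √(0.9730/3.497) = 0.5275 in
L_e = K·L = 0.5 × 143 = 71.50 in
λ = L_e / r_min = 71.500 / 0.5275 = 136

λ ≈ 136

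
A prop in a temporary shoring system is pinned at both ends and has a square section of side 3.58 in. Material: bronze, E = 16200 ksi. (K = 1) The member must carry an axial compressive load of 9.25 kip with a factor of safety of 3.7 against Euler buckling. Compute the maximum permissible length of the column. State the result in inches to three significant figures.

L_max ≈ 253 in

I = a⁴/12 = 3.58⁴/12 = 13.69 in⁴
Required critical load P_cr = n·P = 3.7 × 9.25 = 34.22 kip = 3.422×10^4 lb
From P_cr = π²EI/(K·L)²:  L = (1/K)·√(π²EI/P_cr) = (1/1)·√(π²×1.62×10^7×13.69/3.422×10^4)
L = 253 in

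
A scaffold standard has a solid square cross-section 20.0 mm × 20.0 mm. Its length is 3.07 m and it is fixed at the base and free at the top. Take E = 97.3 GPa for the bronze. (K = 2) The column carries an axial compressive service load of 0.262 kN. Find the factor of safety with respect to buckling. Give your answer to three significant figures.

I = a⁴/12 = 20.0⁴/12 = 1.333×10^4 mm⁴
I = 1.333×10^4 mm⁴ = 1.333×10^-8 m⁴
Effective length L_e = K·L = 2 × 3.07 = 6.140 m
P_cr = π²EI / L_e² = π² × 97.3×10⁹ × 1.333×10^-8 / 6.140² = 339.6 N
Factor of safety n = P_cr / P = 0.33964 / 0.262 = 1.30

n ≈ 1.30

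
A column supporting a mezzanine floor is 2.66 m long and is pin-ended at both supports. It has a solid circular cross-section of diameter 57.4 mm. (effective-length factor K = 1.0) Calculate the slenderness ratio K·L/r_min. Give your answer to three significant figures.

For a solid circle r = d/4 = 57.4/4 = 14.35 mm
L_e = K·L = 1 × 2.66 m = 2.660 m = 2660.0 mm
λ = L_e / r_min = 2660.0 / 14.35 = 185

λ ≈ 185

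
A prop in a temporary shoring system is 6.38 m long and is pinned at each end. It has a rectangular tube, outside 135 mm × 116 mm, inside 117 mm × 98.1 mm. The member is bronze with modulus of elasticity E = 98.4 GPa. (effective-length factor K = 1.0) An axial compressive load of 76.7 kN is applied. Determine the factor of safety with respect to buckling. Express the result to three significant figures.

Weak-axis I_min = (h_o·b_o³ − h_i·b_i³)/12 with b_o = 116, b_i = 98.10 mm (shorter outer/inner sides).
I_min = (135×116³ − 117.0×98.10³)/12 = 8.355×10^6 mm⁴
I = 8.355×10^6 mm⁴ = 8.355×10^-6 m⁴
Effective length L_e = K·L = 1 × 6.38 = 6.380 m
P_cr = π²EI / L_e² = π² × 98.4×10⁹ × 8.355×10^-6 / 6.380² = 1.994×10^5 N
Factor of safety n = P_cr / P = 199.35 / 76.7 = 2.60

n ≈ 2.60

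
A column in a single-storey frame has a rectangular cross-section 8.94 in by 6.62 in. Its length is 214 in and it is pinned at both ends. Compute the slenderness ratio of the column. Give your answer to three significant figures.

For a rectangle r_min = b/√12 = 6.62/√12 = 1.911 in
L_e = K·L = 1 × 214 = 214.0 in
λ = L_e / r_min = 214.00 / 1.911 = 112

λ ≈ 112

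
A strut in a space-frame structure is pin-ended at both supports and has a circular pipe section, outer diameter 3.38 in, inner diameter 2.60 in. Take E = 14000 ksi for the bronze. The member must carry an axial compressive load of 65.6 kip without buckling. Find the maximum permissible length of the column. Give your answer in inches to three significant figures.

L_max ≈ 93.6 in

d_o = 3.38 in, d_i = 2.60 in
I = π(d_o⁴ − d_i⁴)/64 = π(3.38⁴ − 2.600⁴)/64 = 4.164 in⁴
At the buckling limit P_cr = P = 6.560×10^4 lb
From P_cr = π²EI/(K·L)²:  L = (1/K)·√(π²EI/P_cr) = (1/1)·√(π²×1.40×10^7×4.164/6.560×10^4)
L = 93.6 in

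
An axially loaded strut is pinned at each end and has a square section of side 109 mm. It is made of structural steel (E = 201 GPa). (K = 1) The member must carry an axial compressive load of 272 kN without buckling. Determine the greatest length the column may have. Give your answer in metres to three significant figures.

L_max ≈ 9.26 m

I = a⁴/12 = 109⁴/12 = 1.176×10^7 mm⁴
I = 1.176×10^-5 m⁴
At the buckling limit P_cr = P = 2.720×10^5 N
From P_cr = π²EI/(K·L)²:  L = (1/K)·√(π²EI/P_cr) = (1/1)·√(π²×2.01×10^11×1.176×10^-5/2.720×10^5)
L = 9.26 m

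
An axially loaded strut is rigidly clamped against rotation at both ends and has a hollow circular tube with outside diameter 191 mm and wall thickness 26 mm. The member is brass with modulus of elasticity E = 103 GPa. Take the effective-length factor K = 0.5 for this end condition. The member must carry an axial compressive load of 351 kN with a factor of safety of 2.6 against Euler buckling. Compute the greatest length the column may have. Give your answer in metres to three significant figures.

L_max ≈ 14.5 m

Inner diameter d_i = 191 − 2×26 = 139.0 mm
I = π(d_o⁴ − d_i⁴)/64 = π(191⁴ − 139.0⁴)/64 = 4.700×10^7 mm⁴
I = 4.700×10^-5 m⁴
Required critical load P_cr = n·P = 2.6 × 351 = 912.6 kN = 9.126×10^5 N
From P_cr = π²EI/(K·L)²:  L = (1/K)·√(π²EI/P_cr) = (1/0.5)·√(π²×1.03×10^11×4.700×10^-5/9.126×10^5)
L = 14.5 m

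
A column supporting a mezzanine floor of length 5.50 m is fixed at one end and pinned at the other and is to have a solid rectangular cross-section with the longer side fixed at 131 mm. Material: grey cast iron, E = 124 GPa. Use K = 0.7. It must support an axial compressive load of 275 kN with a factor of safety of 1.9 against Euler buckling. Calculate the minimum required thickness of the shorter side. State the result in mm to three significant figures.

Required P_cr = n·P = 1.9 × 275 = 522.5 kN
L_e = K·L = 0.7 × 5.50 = 3.850 m
Required I = P_cr·L_e²/(π²E) = 5.225×10^5 × 3.850² / (π² × 1.24×10^11) = 6.328×10^-6 m⁴
I_req = 6.328×10^6 mm⁴
Rectangle, weak axis: I_min = h·b³/12 with h = 131 mm fixed  ⇒  b = (12I/h)^(1/3) = 83.4 mm

b ≈ 83.4 mm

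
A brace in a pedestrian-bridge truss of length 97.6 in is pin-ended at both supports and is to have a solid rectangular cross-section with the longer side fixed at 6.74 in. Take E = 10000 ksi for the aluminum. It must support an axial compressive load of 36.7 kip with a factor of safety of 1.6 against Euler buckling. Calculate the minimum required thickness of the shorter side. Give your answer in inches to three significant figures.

Required P_cr = n·P = 1.6 × 36.7 = 58.72 kip
L_e = K·L = 1 × 97.6 = 97.60 in
Required I = P_cr·L_e²/(π²E) = 5.872×10^4 × 97.60² / (π² × 1.00×10^7) = 5.667 in⁴
Rectangle, weak axis: I_min = h·b³/12 with h = 6.74 in fixed  ⇒  b = (12I/h)^(1/3) = 2.16 in

b ≈ 2.16 in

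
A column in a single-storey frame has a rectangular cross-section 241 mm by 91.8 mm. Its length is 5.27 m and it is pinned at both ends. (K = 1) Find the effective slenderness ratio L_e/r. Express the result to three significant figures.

λ ≈ 199

Buckling occurs about the weak axis: I_min = h·b³/12 with b = 91.8 mm (the shorter side).
I_min = 241×91.8³/12 = 1.554×10^7 mm⁴
A = 2.212×10^4 mm²;  r_min = √(I/A) = √(1.554×10^7/2.212×10^4) = 26.50 mm
L_e = K·L = 1 × 5.27 m = 5.270 m = 5270.0 mm
λ = L_e / r_min = 5270.0 / 26.50 = 199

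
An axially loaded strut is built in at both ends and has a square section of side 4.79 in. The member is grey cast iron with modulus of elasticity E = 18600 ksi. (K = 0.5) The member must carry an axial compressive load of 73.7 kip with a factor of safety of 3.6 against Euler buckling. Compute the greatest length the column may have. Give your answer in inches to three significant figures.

L_max ≈ 348 in

I = a⁴/12 = 4.79⁴/12 = 43.87 in⁴
Required critical load P_cr = n·P = 3.6 × 73.7 = 265.3 kip = 2.653×10^5 lb
From P_cr = π²EI/(K·L)²:  L = (1/K)·√(π²EI/P_cr) = (1/0.5)·√(π²×1.86×10^7×43.87/2.653×10^5)
L = 348 in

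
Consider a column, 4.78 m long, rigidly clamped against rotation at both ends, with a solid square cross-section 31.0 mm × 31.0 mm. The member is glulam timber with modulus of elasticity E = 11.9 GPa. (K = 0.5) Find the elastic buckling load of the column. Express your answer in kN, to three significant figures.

I = a⁴/12 = 31.0⁴/12 = 7.696×10^4 mm⁴
I = 7.696×10^4 mm⁴ = 7.696×10^-8 m⁴
Effective length L_e = K·L = 0.5 × 4.78 = 2.390 m
P_cr = π²EI / L_e² = π² × 11.9×10⁹ × 7.696×10^-8 / 2.390² = 1.582×10^3 N

P_cr ≈ 1.58 kN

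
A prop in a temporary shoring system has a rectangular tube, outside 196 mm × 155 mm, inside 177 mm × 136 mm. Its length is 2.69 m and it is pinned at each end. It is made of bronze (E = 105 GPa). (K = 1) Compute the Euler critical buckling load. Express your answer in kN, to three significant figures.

Weak-axis I_min = (h_o·b_o³ − h_i·b_i³)/12 with b_o = 155, b_i = 136.0 mm (shorter outer/inner sides).
I_min = (196×155³ − 177.0×136.0³)/12 = 2.372×10^7 mm⁴
I = 2.372×10^7 mm⁴ = 2.372×10^-5 m⁴
Effective length L_e = K·L = 1 × 2.69 = 2.690 m
P_cr = π²EI / L_e² = π² × 105×10⁹ × 2.372×10^-5 / 2.690² = 3.397×10^6 N

P_cr ≈ 3400 kN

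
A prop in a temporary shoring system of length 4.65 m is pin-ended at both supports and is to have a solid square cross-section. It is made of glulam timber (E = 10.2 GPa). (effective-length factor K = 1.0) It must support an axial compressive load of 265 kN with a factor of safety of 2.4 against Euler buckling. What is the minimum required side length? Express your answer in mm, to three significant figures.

Required P_cr = n·P = 2.4 × 265 = 636.0 kN
L_e = K·L = 1 × 4.65 = 4.650 m
Required I = P_cr·L_e²/(π²E) = 6.360×10^5 × 4.650² / (π² × 1.02×10^10) = 1.366×10^-4 m⁴
I_req = 1.366×10^8 mm⁴
Solid square: I = a⁴/12  ⇒  a = (12I)^(1/4) = (12×1.366×10^8)^(1/4) = 201 mm

a ≈ 201 mm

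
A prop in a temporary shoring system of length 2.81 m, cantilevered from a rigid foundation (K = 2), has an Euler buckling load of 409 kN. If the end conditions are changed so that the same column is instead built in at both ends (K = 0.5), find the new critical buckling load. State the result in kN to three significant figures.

P_cr ∝ 1/K², so P_cr,new = P_cr,old × (K_old/K_new)² = 409 × (2/0.5)²
= 409 × 16.00 = 6540 kN

P_cr ≈ 6540 kN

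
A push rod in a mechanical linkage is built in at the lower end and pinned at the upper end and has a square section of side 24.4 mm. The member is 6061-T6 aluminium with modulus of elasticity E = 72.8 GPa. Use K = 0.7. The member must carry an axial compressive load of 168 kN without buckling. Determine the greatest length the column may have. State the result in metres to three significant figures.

I = a⁴/12 = 24.4⁴/12 = 2.954×10^4 mm⁴
I = 2.954×10^-8 m⁴
At the buckling limit P_cr = P = 1.680×10^5 N
From P_cr = π²EI/(K·L)²:  L = (1/K)·√(π²EI/P_cr) = (1/0.7)·√(π²×7.28×10^10×2.954×10^-8/1.680×10^5)
L = 0.508 m

L_max ≈ 0.508 m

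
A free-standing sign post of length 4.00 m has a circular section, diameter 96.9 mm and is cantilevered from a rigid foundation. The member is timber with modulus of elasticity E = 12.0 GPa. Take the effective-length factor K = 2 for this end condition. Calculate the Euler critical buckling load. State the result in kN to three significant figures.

P_cr ≈ 8.01 kN

I = πd⁴/64 = π×96.9⁴/64 = 4.328×10^6 mm⁴
I = 4.328×10^6 mm⁴ = 4.328×10^-6 m⁴
Effective length L_e = K·L = 2 × 4.00 = 8.000 m
P_cr = π²EI / L_e² = π² × 12.0×10⁹ × 4.328×10^-6 / 8.000² = 8.009×10^3 N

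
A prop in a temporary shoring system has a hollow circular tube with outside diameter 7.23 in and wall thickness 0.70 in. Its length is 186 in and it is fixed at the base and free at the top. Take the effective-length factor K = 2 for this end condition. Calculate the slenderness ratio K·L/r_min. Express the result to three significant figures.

λ ≈ 160

Inner diameter d_i = 7.23 − 2×0.70 = 5.830 in
I = π(d_o⁴ − d_i⁴)/64 = π(7.23⁴ − 5.830⁴)/64 = 77.42 in⁴
A = 14.36 in²;  r_min = √(I/A) = √(77.42/14.36) = 2.322 in
L_e = K·L = 2 × 186 = 372.0 in
λ = L_e / r_min = 372.00 / 2.322 = 160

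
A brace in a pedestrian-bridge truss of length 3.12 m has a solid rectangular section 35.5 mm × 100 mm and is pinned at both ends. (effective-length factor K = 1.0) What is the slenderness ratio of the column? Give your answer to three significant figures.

λ ≈ 304

For a rectangle r_min = b/√12 = 35.5/√12 = 10.25 mm
L_e = K·L = 1 × 3.12 m = 3.120 m = 3120.0 mm
λ = L_e / r_min = 3120.0 / 10.25 = 304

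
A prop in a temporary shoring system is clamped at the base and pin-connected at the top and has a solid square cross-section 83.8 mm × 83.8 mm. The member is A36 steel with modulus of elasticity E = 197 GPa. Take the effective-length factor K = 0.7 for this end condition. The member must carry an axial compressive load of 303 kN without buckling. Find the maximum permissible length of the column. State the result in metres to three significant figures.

L_max ≈ 7.34 m

I = a⁴/12 = 83.8⁴/12 = 4.110×10^6 mm⁴
I = 4.110×10^-6 m⁴
At the buckling limit P_cr = P = 3.030×10^5 N
From P_cr = π²EI/(K·L)²:  L = (1/K)·√(π²EI/P_cr) = (1/0.7)·√(π²×1.97×10^11×4.110×10^-6/3.030×10^5)
L = 7.34 m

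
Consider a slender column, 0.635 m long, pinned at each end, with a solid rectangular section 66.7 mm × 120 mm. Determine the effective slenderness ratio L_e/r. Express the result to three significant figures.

λ ≈ 33.0

For a rectangle r_min = b/√12 = 66.7/√12 = 19.25 mm
L_e = K·L = 1 × 0.635 m = 0.6350 m = 635.00 mm
λ = L_e / r_min = 635.00 / 19.25 = 33.0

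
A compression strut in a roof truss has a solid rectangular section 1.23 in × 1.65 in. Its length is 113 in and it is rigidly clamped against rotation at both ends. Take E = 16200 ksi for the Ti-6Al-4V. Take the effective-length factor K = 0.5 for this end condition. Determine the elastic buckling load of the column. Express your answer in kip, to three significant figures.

P_cr ≈ 12.8 kip

Buckling occurs about the weak axis: I_min = h·b³/12 with b = 1.23 in (the shorter side).
I_min = 1.65×1.23³/12 = 0.2559 in⁴
Effective length L_e = K·L = 0.5 × 113 = 56.50 in
P_cr = π²EI / L_e² = π² × 16200×10³ × 0.2559 / 56.50² = 1.282×10^4 lb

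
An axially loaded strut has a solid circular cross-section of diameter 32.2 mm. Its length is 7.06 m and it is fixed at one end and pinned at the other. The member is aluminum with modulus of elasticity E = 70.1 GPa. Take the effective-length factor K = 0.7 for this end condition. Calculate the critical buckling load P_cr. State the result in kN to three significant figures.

P_cr ≈ 1.49 kN

I = πd⁴/64 = π×32.2⁴/64 = 5.277×10^4 mm⁴
I = 5.277×10^4 mm⁴ = 5.277×10^-8 m⁴
Effective length L_e = K·L = 0.7 × 7.06 = 4.942 m
P_cr = π²EI / L_e² = π² × 70.1×10⁹ × 5.277×10^-8 / 4.942² = 1.495×10^3 N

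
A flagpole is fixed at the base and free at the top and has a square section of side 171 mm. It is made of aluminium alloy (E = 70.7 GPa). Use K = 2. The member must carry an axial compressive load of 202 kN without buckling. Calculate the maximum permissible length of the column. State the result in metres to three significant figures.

L_max ≈ 7.84 m

I = a⁴/12 = 171⁴/12 = 7.125×10^7 mm⁴
I = 7.125×10^-5 m⁴
At the buckling limit P_cr = P = 2.020×10^5 N
From P_cr = π²EI/(K·L)²:  L = (1/K)·√(π²EI/P_cr) = (1/2)·√(π²×7.07×10^10×7.125×10^-5/2.020×10^5)
L = 7.84 m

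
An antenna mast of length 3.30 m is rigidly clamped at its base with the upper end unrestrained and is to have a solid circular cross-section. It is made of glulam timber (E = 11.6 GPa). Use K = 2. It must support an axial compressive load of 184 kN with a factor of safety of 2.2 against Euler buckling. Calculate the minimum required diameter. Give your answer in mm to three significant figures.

Required P_cr = n·P = 2.2 × 184 = 404.8 kN
L_e = K·L = 2 × 3.30 = 6.600 m
Required I = P_cr·L_e²/(π²E) = 4.048×10^5 × 6.600² / (π² × 1.16×10^10) = 1.540×10^-4 m⁴
I_req = 1.540×10^8 mm⁴
Solid circle: I = πd⁴/64  ⇒  d = (64I/π)^(1/4) = (64×1.540×10^8/π)^(1/4) = 237 mm

d ≈ 237 mm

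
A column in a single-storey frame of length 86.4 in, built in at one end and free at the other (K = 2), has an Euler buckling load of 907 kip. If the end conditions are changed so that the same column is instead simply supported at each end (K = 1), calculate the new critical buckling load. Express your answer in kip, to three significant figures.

P_cr ∝ 1/K², so P_cr,new = P_cr,old × (K_old/K_new)² = 907 × (2/1)²
= 907 × 4.000 = 3630 kip

P_cr ≈ 3630 kip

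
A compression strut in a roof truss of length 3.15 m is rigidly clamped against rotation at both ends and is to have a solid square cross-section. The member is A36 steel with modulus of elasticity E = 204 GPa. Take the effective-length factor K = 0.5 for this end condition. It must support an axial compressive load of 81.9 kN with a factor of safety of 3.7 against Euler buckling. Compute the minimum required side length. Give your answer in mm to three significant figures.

a ≈ 46.0 mm

Required P_cr = n·P = 3.7 × 81.9 = 303.0 kN
L_e = K·L = 0.5 × 3.15 = 1.575 m
Required I = P_cr·L_e²/(π²E) = 3.030×10^5 × 1.575² / (π² × 2.04×10^11) = 3.734×10^-7 m⁴
I_req = 3.734×10^5 mm⁴
Solid square: I = a⁴/12  ⇒  a = (12I)^(1/4) = (12×3.734×10^5)^(1/4) = 46.0 mm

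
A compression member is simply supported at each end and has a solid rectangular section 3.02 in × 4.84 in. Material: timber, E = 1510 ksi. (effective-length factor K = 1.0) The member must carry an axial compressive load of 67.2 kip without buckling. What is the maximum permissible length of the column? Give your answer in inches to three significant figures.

Buckling occurs about the weak axis: I_min = h·b³/12 with b = 3.02 in (the shorter side).
I_min = 4.84×3.02³/12 = 11.11 in⁴
At the buckling limit P_cr = P = 6.720×10^4 lb
From P_cr = π²EI/(K·L)²:  L = (1/K)·√(π²EI/P_cr) = (1/1)·√(π²×1.51×10^6×11.11/6.720×10^4)
L = 49.6 in

L_max ≈ 49.6 in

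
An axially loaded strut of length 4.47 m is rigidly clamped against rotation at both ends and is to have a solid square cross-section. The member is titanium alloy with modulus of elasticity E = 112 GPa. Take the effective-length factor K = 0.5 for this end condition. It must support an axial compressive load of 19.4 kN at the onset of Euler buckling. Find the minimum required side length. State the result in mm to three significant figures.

a ≈ 32.0 mm

L_e = K·L = 0.5 × 4.47 = 2.235 m
Required I = P_cr·L_e²/(π²E) = 1.940×10^4 × 2.235² / (π² × 1.12×10^11) = 8.767×10^-8 m⁴
I_req = 8.767×10^4 mm⁴
Solid square: I = a⁴/12  ⇒  a = (12I)^(1/4) = (12×8.767×10^4)^(1/4) = 32.0 mm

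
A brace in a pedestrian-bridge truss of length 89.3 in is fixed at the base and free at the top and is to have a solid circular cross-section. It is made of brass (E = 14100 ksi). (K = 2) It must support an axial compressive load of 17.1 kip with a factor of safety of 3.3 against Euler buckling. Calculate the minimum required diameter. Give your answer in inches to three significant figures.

Required P_cr = n·P = 3.3 × 17.1 = 56.43 kip
L_e = K·L = 2 × 89.3 = 178.6 in
Required I = P_cr·L_e²/(π²E) = 5.643×10^4 × 178.6² / (π² × 1.41×10^7) = 12.93 in⁴
Solid circle: I = πd⁴/64  ⇒  d = (64I/π)^(1/4) = (64×12.93/π)^(1/4) = 4.03 in

d ≈ 4.03 in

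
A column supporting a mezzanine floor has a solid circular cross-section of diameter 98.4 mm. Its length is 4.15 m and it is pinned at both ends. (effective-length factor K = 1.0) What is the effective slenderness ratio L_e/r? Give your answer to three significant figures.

λ ≈ 169

I = πd⁴/64 = π×98.4⁴/64 = 4.602×10^6 mm⁴
A = 7.605×10^3 mm²;  r_min = √(I/A) = √(4.602×10^6/7.605×10^3) = 24.60 mm
L_e = K·L = 1 × 4.15 m = 4.150 m = 4150.0 mm
λ = L_e / r_min = 4150.0 / 24.60 = 169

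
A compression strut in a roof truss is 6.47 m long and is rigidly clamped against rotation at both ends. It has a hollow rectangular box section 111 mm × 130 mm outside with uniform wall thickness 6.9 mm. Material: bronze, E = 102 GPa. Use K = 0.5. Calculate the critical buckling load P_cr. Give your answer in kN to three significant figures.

P_cr ≈ 570 kN

Inner dimensions: h_i = 130 − 2×6.9 = 116.2 mm, b_i = 111 − 2×6.9 = 97.20 mm
Weak-axis I_min = (h_o·b_o³ − h_i·b_i³)/12 with b_o = 111, b_i = 97.20 mm (shorter outer/inner sides).
I_min = (130×111³ − 116.2×97.20³)/12 = 5.924×10^6 mm⁴
I = 5.924×10^6 mm⁴ = 5.924×10^-6 m⁴
Effective length L_e = K·L = 0.5 × 6.47 = 3.235 m
P_cr = π²EI / L_e² = π² × 102×10⁹ × 5.924×10^-6 / 3.235² = 5.698×10^5 N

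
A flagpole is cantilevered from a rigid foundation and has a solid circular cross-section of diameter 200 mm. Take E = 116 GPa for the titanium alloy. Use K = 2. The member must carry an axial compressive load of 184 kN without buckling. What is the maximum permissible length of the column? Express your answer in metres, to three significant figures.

I = πd⁴/64 = π×200⁴/64 = 7.854×10^7 mm⁴
I = 7.854×10^-5 m⁴
At the buckling limit P_cr = P = 1.840×10^5 N
From P_cr = π²EI/(K·L)²:  L = (1/K)·√(π²EI/P_cr) = (1/2)·√(π²×1.16×10^11×7.854×10^-5/1.840×10^5)
L = 11.1 m

L_max ≈ 11.1 m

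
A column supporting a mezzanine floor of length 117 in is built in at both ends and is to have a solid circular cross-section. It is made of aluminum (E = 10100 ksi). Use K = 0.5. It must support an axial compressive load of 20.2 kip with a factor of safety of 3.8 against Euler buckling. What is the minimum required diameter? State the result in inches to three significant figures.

d ≈ 2.71 in

Required P_cr = n·P = 3.8 × 20.2 = 76.76 kip
L_e = K·L = 0.5 × 117 = 58.50 in
Required I = P_cr·L_e²/(π²E) = 7.676×10^4 × 58.50² / (π² × 1.01×10^7) = 2.635 in⁴
Solid circle: I = πd⁴/64  ⇒  d = (64I/π)^(1/4) = (64×2.635/π)^(1/4) = 2.71 in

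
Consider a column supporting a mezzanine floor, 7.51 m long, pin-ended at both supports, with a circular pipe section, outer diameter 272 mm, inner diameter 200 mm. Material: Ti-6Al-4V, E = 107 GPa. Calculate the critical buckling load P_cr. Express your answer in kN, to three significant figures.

d_o = 272 mm, d_i = 200 mm
I = π(d_o⁴ − d_i⁴)/64 = π(272⁴ − 200.0⁴)/64 = 1.901×10^8 mm⁴
I = 1.901×10^8 mm⁴ = 1.901×10^-4 m⁴
Effective length L_e = K·L = 1 × 7.51 = 7.510 m
P_cr = π²EI / L_e² = π² × 107×10⁹ × 1.901×10^-4 / 7.510² = 3.560×10^6 N

P_cr ≈ 3560 kN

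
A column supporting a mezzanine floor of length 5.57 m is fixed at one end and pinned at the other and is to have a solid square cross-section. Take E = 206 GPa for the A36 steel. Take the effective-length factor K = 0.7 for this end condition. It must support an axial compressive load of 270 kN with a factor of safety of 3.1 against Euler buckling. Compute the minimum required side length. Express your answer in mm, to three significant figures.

Required P_cr = n·P = 3.1 × 270 = 837.0 kN
L_e = K·L = 0.7 × 5.57 = 3.899 m
Required I = P_cr·L_e²/(π²E) = 8.370×10^5 × 3.899² / (π² × 2.06×10^11) = 6.258×10^-6 m⁴
I_req = 6.258×10^6 mm⁴
Solid square: I = a⁴/12  ⇒  a = (12I)^(1/4) = (12×6.258×10^6)^(1/4) = 93.1 mm

a ≈ 93.1 mm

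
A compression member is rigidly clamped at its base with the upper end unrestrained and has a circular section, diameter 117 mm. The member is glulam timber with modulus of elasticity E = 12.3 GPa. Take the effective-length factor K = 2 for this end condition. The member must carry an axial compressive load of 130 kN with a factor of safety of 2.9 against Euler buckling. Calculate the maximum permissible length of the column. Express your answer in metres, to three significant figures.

I = πd⁴/64 = π×117⁴/64 = 9.198×10^6 mm⁴
I = 9.198×10^-6 m⁴
Required critical load P_cr = n·P = 2.9 × 130 = 377.0 kN = 3.770×10^5 N
From P_cr = π²EI/(K·L)²:  L = (1/K)·√(π²EI/P_cr) = (1/2)·√(π²×1.23×10^10×9.198×10^-6/3.770×10^5)
L = 0.861 m

L_max ≈ 0.861 m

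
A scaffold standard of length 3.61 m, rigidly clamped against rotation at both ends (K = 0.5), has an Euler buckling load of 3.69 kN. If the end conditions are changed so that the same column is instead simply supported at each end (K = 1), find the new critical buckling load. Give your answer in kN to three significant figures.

P_cr ∝ 1/K², so P_cr,new = P_cr,old × (K_old/K_new)² = 3.69 × (0.5/1)²
= 3.69 × 0.2500 = 0.922 kN

P_cr ≈ 0.922 kN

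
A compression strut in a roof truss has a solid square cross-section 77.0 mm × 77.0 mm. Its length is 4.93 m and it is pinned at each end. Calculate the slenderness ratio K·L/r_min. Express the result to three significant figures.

For a square r = a/√12 = 77.0/√12 = 22.23 mm
L_e = K·L = 1 × 4.93 m = 4.930 m = 4930.0 mm
λ = L_e / r_min = 4930.0 / 22.23 = 222

λ ≈ 222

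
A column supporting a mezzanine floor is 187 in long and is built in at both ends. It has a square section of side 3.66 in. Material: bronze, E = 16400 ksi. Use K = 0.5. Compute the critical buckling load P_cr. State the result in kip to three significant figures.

I = a⁴/12 = 3.66⁴/12 = 14.95 in⁴
Effective length L_e = K·L = 0.5 × 187 = 93.50 in
P_cr = π²EI / L_e² = π² × 16400×10³ × 14.95 / 93.50² = 2.769×10^5 lb

P_cr ≈ 277 kip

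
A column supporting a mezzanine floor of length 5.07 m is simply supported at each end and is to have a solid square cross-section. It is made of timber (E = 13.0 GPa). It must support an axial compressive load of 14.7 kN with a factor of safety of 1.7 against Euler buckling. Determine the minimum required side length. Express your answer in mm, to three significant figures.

Required P_cr = n·P = 1.7 × 14.7 = 24.99 kN
L_e = K·L = 1 × 5.07 = 5.070 m
Required I = P_cr·L_e²/(π²E) = 2.499×10^4 × 5.070² / (π² × 1.30×10^10) = 5.007×10^-6 m⁴
I_req = 5.007×10^6 mm⁴
Solid square: I = a⁴/12  ⇒  a = (12I)^(1/4) = (12×5.007×10^6)^(1/4) = 88.0 mm

a ≈ 88.0 mm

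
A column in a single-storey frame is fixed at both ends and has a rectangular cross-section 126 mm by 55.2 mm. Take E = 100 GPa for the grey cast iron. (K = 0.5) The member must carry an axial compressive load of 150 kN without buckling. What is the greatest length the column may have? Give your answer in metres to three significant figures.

Buckling occurs about the weak axis: I_min = h·b³/12 with b = 55.2 mm (the shorter side).
I_min = 126×55.2³/12 = 1.766×10^6 mm⁴
I = 1.766×10^-6 m⁴
At the buckling limit P_cr = P = 1.500×10^5 N
From P_cr = π²EI/(K·L)²:  L = (1/K)·√(π²EI/P_cr) = (1/0.5)·√(π²×1.00×10^11×1.766×10^-6/1.500×10^5)
L = 6.82 m

L_max ≈ 6.82 m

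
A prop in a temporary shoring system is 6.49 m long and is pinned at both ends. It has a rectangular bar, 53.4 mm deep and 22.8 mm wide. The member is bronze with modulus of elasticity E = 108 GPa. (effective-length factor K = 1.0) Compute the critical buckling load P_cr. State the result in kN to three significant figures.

P_cr ≈ 1.33 kN

Buckling occurs about the weak axis: I_min = h·b³/12 with b = 22.8 mm (the shorter side).
I_min = 53.4×22.8³/12 = 5.274×10^4 mm⁴
I = 5.274×10^4 mm⁴ = 5.274×10^-8 m⁴
Effective length L_e = K·L = 1 × 6.49 = 6.490 m
P_cr = π²EI / L_e² = π² × 108×10⁹ × 5.274×10^-8 / 6.490² = 1.335×10^3 N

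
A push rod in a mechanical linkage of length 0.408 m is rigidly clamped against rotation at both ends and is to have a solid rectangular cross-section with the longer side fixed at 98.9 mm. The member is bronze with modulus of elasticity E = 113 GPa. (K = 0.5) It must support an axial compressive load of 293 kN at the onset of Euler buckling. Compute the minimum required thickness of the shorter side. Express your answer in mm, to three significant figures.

b ≈ 11.0 mm

L_e = K·L = 0.5 × 0.408 = 0.2040 m
Required I = P_cr·L_e²/(π²E) = 2.930×10^5 × 0.2040² / (π² × 1.13×10^11) = 1.093×10^-8 m⁴
I_req = 1.093×10^4 mm⁴
Rectangle, weak axis: I_min = h·b³/12 with h = 98.9 mm fixed  ⇒  b = (12I/h)^(1/3) = 11.0 mm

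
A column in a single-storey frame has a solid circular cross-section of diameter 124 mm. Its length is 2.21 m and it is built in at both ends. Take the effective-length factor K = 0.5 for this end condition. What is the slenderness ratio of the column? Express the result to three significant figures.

λ ≈ 35.6

For a solid circle r = d/4 = 124/4 = 31.00 mm
L_e = K·L = 0.5 × 2.21 m = 1.105 m = 1105.0 mm
λ = L_e / r_min = 1105.0 / 31.00 = 35.6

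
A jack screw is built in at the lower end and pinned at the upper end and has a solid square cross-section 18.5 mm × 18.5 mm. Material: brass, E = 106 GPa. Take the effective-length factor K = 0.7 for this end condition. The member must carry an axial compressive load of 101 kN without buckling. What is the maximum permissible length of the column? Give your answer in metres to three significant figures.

I = a⁴/12 = 18.5⁴/12 = 9.761×10^3 mm⁴
I = 9.761×10^-9 m⁴
At the buckling limit P_cr = P = 1.010×10^5 N
From P_cr = π²EI/(K·L)²:  L = (1/K)·√(π²EI/P_cr) = (1/0.7)·√(π²×1.06×10^11×9.761×10^-9/1.010×10^5)
L = 0.454 m

L_max ≈ 0.454 m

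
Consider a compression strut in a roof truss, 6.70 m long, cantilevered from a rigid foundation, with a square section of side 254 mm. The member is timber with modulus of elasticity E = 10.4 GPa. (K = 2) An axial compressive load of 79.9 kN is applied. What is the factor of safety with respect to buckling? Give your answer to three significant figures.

I = a⁴/12 = 254⁴/12 = 3.469×10^8 mm⁴
I = 3.469×10^8 mm⁴ = 3.469×10^-4 m⁴
Effective length L_e = K·L = 2 × 6.70 = 13.40 m
P_cr = π²EI / L_e² = π² × 10.4×10⁹ × 3.469×10^-4 / 13.40² = 1.983×10^5 N
Factor of safety n = P_cr / P = 198.28 / 79.9 = 2.48

n ≈ 2.48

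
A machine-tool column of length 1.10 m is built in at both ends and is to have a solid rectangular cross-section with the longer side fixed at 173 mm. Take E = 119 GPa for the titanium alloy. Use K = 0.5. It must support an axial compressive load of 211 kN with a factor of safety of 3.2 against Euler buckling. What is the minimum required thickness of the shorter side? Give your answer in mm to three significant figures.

b ≈ 22.9 mm

Required P_cr = n·P = 3.2 × 211 = 675.2 kN
L_e = K·L = 0.5 × 1.10 = 0.5500 m
Required I = P_cr·L_e²/(π²E) = 6.752×10^5 × 0.5500² / (π² × 1.19×10^11) = 1.739×10^-7 m⁴
I_req = 1.739×10^5 mm⁴
Rectangle, weak axis: I_min = h·b³/12 with h = 173 mm fixed  ⇒  b = (12I/h)^(1/3) = 22.9 mm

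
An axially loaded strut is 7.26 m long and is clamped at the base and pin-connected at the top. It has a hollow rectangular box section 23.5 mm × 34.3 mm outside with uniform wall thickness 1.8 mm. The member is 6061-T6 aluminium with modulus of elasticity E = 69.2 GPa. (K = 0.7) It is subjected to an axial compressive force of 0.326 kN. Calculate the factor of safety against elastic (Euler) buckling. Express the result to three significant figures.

Inner dimensions: h_i = 34.3 − 2×1.8 = 30.70 mm, b_i = 23.5 − 2×1.8 = 19.90 mm
Weak-axis I_min = (h_o·b_o³ − h_i·b_i³)/12 with b_o = 23.5, b_i = 19.90 mm (shorter outer/inner sides).
I_min = (34.3×23.5³ − 30.70×19.90³)/12 = 1.693×10^4 mm⁴
I = 1.693×10^4 mm⁴ = 1.693×10^-8 m⁴
Effective length L_e = K·L = 0.7 × 7.26 = 5.082 m
P_cr = π²EI / L_e² = π² × 69.2×10⁹ × 1.693×10^-8 / 5.082² = 447.8 N
Factor of safety n = P_cr / P = 0.44781 / 0.326 = 1.37

n ≈ 1.37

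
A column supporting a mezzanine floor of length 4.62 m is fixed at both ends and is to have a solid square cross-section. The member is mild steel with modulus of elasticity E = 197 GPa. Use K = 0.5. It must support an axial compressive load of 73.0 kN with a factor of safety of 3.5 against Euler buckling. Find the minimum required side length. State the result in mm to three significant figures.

Required P_cr = n·P = 3.5 × 73.0 = 255.5 kN
L_e = K·L = 0.5 × 4.62 = 2.310 m
Required I = P_cr·L_e²/(π²E) = 2.555×10^5 × 2.310² / (π² × 1.97×10^11) = 7.012×10^-7 m⁴
I_req = 7.012×10^5 mm⁴
Solid square: I = a⁴/12  ⇒  a = (12I)^(1/4) = (12×7.012×10^5)^(1/4) = 53.9 mm

a ≈ 53.9 mm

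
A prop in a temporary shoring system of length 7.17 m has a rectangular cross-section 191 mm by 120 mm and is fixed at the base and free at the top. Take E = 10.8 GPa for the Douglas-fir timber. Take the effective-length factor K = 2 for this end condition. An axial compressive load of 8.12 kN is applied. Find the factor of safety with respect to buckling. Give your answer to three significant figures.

n ≈ 1.76

Buckling occurs about the weak axis: I_min = h·b³/12 with b = 120 mm (the shorter side).
I_min = 191×120³/12 = 2.750×10^7 mm⁴
I = 2.750×10^7 mm⁴ = 2.750×10^-5 m⁴
Effective length L_e = K·L = 2 × 7.17 = 14.34 m
P_cr = π²EI / L_e² = π² × 10.8×10⁹ × 2.750×10^-5 / 14.34² = 1.426×10^4 N
Factor of safety n = P_cr / P = 14.257 / 8.12 = 1.76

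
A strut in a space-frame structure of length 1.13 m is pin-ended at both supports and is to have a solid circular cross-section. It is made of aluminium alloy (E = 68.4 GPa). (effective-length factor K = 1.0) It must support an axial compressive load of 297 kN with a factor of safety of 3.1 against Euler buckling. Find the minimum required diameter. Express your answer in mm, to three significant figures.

Required P_cr = n·P = 3.1 × 297 = 920.7 kN
L_e = K·L = 1 × 1.13 = 1.130 m
Required I = P_cr·L_e²/(π²E) = 9.207×10^5 × 1.130² / (π² × 6.84×10^10) = 1.741×10^-6 m⁴
I_req = 1.741×10^6 mm⁴
Solid circle: I = πd⁴/64  ⇒  d = (64I/π)^(1/4) = (64×1.741×10^6/π)^(1/4) = 77.2 mm

d ≈ 77.2 mm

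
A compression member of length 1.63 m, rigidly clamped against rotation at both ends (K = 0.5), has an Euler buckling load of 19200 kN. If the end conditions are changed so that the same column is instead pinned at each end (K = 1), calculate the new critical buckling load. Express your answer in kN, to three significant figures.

P_cr ∝ 1/K², so P_cr,new = P_cr,old × (K_old/K_new)² = 19200 × (0.5/1)²
= 19200 × 0.2500 = 4800 kN

P_cr ≈ 4800 kN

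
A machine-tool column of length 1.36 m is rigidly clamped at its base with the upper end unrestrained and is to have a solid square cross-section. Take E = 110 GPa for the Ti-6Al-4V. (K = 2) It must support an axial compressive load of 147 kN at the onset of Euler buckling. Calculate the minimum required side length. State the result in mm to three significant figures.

L_e = K·L = 2 × 1.36 = 2.720 m
Required I = P_cr·L_e²/(π²E) = 1.470×10^5 × 2.720² / (π² × 1.10×10^11) = 1.002×10^-6 m⁴
I_req = 1.002×10^6 mm⁴
Solid square: I = a⁴/12  ⇒  a = (12I)^(1/4) = (12×1.002×10^6)^(1/4) = 58.9 mm

a ≈ 58.9 mm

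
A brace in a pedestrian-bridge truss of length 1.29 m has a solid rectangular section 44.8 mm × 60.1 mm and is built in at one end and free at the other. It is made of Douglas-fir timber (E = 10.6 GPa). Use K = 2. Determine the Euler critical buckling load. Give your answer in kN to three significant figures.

Buckling occurs about the weak axis: I_min = h·b³/12 with b = 44.8 mm (the shorter side).
I_min = 60.1×44.8³/12 = 4.503×10^5 mm⁴
I = 4.503×10^5 mm⁴ = 4.503×10^-7 m⁴
Effective length L_e = K·L = 2 × 1.29 = 2.580 m
P_cr = π²EI / L_e² = π² × 10.6×10⁹ × 4.503×10^-7 / 2.580² = 7.078×10^3 N

P_cr ≈ 7.08 kN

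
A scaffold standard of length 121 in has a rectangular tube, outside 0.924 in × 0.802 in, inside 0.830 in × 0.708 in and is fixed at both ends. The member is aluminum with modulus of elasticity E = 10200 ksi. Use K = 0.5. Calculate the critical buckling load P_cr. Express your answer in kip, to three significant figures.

P_cr ≈ 0.417 kip

Weak-axis I_min = (h_o·b_o³ − h_i·b_i³)/12 with b_o = 0.802, b_i = 0.7080 in (shorter outer/inner sides).
I_min = (0.924×0.802³ − 0.8300×0.7080³)/12 = 1.517×10^-2 in⁴
Effective length L_e = K·L = 0.5 × 121 = 60.50 in
P_cr = π²EI / L_e² = π² × 10200×10³ × 1.517×10^-2 / 60.50² = 417.3 lb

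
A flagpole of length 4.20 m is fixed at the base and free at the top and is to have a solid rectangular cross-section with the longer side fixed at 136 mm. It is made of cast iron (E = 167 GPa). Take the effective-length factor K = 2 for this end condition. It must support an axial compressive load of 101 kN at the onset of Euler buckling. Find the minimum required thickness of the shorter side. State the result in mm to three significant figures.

L_e = K·L = 2 × 4.20 = 8.400 m
Required I = P_cr·L_e²/(π²E) = 1.010×10^5 × 8.400² / (π² × 1.67×10^11) = 4.324×10^-6 m⁴
I_req = 4.324×10^6 mm⁴
Rectangle, weak axis: I_min = h·b³/12 with h = 136 mm fixed  ⇒  b = (12I/h)^(1/3) = 72.5 mm

b ≈ 72.5 mm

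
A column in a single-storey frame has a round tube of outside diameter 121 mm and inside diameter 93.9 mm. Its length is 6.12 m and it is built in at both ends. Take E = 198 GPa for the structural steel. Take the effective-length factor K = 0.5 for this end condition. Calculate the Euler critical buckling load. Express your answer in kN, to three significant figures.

P_cr ≈ 1400 kN

d_o = 121 mm, d_i = 93.9 mm
I = π(d_o⁴ − d_i⁴)/64 = π(121⁴ − 93.90⁴)/64 = 6.706×10^6 mm⁴
I = 6.706×10^6 mm⁴ = 6.706×10^-6 m⁴
Effective length L_e = K·L = 0.5 × 6.12 = 3.060 m
P_cr = π²EI / L_e² = π² × 198×10⁹ × 6.706×10^-6 / 3.060² = 1.400×10^6 N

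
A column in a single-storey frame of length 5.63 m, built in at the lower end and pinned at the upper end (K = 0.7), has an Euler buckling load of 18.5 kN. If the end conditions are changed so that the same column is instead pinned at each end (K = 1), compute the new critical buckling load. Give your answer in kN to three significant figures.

P_cr ≈ 9.06 kN

P_cr ∝ 1/K², so P_cr,new = P_cr,old × (K_old/K_new)² = 18.5 × (0.7/1)²
= 18.5 × 0.4900 = 9.06 kN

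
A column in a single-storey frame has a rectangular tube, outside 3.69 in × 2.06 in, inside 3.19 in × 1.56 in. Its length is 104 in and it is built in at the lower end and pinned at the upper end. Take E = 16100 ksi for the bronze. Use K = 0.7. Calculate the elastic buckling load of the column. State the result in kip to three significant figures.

Weak-axis I_min = (h_o·b_o³ − h_i·b_i³)/12 with b_o = 2.06, b_i = 1.560 in (shorter outer/inner sides).
I_min = (3.69×2.06³ − 3.190×1.560³)/12 = 1.679 in⁴
Effective length L_e = K·L = 0.7 × 104 = 72.80 in
P_cr = π²EI / L_e² = π² × 16100×10³ × 1.679 / 72.80² = 5.034×10^4 lb

P_cr ≈ 50.3 kip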